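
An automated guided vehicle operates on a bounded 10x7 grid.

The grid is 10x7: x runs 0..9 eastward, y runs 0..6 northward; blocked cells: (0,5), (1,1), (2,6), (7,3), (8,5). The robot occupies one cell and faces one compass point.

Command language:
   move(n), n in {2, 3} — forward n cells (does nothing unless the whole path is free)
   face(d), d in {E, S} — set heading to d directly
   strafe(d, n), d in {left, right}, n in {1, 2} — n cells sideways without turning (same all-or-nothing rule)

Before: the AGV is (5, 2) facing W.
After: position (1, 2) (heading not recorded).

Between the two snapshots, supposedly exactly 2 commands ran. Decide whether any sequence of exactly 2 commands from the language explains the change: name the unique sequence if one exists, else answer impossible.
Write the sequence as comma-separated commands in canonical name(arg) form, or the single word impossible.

move(2), move(2)

initial: (5, 2) facing W
1. move(2) → (3, 2) facing W
2. move(2) → (1, 2) facing W
no other 2-command option fits: unique.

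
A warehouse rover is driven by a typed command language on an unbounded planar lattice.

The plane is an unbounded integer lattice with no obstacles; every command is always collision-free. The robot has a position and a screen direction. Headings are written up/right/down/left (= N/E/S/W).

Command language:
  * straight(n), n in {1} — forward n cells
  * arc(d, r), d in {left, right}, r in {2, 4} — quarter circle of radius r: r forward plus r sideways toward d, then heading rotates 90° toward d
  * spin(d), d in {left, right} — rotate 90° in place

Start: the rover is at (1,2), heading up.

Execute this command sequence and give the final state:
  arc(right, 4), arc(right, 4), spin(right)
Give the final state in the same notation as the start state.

from: at (1,2), heading up
1. arc(right, 4) → at (5,6), heading right
2. arc(right, 4) → at (9,2), heading down
3. spin(right) → at (9,2), heading left

at (9,2), heading left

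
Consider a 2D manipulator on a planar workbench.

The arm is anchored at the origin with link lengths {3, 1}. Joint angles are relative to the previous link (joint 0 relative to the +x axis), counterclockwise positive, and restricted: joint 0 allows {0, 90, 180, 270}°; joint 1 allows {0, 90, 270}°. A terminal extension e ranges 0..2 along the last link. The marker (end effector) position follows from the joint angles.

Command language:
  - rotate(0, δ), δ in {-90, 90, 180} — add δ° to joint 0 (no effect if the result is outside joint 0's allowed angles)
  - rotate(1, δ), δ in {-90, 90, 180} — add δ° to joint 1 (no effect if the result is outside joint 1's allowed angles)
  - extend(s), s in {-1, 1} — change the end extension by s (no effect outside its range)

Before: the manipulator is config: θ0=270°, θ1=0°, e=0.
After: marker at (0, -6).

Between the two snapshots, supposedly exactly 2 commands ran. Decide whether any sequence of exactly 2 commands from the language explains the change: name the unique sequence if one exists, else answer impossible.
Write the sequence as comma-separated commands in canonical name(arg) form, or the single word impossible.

initial: config: θ0=270°, θ1=0°, e=0
t=1 extend(1) ⇒ config: θ0=270°, θ1=0°, e=1
t=2 extend(1) ⇒ config: θ0=270°, θ1=0°, e=2
uniquely the one of 64 2-step routes that fits.

extend(1), extend(1)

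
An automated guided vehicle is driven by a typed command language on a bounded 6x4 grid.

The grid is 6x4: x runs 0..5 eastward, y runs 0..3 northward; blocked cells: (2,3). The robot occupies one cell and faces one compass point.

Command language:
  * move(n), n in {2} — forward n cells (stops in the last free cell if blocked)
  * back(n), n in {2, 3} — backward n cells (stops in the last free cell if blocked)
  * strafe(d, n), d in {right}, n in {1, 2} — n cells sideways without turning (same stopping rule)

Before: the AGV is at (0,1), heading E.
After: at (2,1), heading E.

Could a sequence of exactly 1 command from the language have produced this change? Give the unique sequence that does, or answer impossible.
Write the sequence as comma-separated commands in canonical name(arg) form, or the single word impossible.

move(2)

key: still facing E — the one step turns nothing
begin: at (0,1), heading E
[1] after move(2): at (2,1), heading E
no rival 1-sequence matches.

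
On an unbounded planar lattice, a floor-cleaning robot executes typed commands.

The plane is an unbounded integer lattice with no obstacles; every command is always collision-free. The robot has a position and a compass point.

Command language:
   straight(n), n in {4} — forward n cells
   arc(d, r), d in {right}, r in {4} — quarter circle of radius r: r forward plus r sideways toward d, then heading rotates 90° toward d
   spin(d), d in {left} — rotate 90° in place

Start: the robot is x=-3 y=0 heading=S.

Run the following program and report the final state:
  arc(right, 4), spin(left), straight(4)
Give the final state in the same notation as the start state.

x=-7 y=-8 heading=S

t0: x=-3 y=0 heading=S
[1] after arc(right, 4): x=-7 y=-4 heading=W
[2] after spin(left): x=-7 y=-4 heading=S
[3] after straight(4): x=-7 y=-8 heading=S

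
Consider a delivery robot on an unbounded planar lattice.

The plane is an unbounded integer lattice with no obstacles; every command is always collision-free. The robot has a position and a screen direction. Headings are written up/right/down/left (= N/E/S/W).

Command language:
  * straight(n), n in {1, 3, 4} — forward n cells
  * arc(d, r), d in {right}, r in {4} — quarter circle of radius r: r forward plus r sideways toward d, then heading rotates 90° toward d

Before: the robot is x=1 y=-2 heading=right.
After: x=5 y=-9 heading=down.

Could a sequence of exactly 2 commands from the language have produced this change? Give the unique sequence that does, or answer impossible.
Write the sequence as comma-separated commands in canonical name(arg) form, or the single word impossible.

key: position moved to (5,-9) AND the heading swung to S — translation plus rotation needed
t0: x=1 y=-2 heading=right
1. arc(right, 4) → x=5 y=-6 heading=down
2. straight(3) → x=5 y=-9 heading=down
all 16 alternatives checked — unique.

arc(right, 4), straight(3)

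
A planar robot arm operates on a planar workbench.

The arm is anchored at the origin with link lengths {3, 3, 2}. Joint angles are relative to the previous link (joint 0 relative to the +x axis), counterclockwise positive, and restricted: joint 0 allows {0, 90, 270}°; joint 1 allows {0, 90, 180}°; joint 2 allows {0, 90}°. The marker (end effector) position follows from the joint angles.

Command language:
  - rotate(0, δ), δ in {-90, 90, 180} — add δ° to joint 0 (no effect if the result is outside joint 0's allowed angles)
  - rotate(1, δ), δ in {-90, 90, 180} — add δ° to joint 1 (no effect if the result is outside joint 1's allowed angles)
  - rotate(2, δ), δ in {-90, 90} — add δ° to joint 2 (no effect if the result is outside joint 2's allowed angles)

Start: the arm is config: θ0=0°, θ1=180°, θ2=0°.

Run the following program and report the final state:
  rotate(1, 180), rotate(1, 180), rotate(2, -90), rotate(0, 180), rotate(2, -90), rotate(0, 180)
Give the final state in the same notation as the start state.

begin: config: θ0=0°, θ1=180°, θ2=0°
[1] after rotate(1, 180): config: θ0=0°, θ1=0°, θ2=0°
[2] after rotate(1, 180): config: θ0=0°, θ1=180°, θ2=0°
[3] after rotate(2, -90): config: θ0=0°, θ1=180°, θ2=0°
[4] after rotate(0, 180): config: θ0=0°, θ1=180°, θ2=0°
[5] after rotate(2, -90): config: θ0=0°, θ1=180°, θ2=0°
[6] after rotate(0, 180): config: θ0=0°, θ1=180°, θ2=0°

config: θ0=0°, θ1=180°, θ2=0°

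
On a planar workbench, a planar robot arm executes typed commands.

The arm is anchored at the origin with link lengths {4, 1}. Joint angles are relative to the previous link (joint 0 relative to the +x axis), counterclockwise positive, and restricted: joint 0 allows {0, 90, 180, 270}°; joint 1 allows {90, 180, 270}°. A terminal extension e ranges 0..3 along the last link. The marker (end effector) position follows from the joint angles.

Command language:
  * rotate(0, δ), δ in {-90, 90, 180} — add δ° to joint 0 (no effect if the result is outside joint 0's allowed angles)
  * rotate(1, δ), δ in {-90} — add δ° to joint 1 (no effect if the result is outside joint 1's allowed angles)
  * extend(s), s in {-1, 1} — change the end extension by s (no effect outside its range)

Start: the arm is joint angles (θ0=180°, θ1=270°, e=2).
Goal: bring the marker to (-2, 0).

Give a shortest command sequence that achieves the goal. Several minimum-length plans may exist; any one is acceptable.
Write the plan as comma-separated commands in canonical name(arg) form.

t0: joint angles (θ0=180°, θ1=270°, e=2)
[1] after rotate(1, -90): joint angles (θ0=180°, θ1=180°, e=2)
[2] after extend(-1): joint angles (θ0=180°, θ1=180°, e=1)
shorter routes all fall short; 2 is best.

rotate(1, -90), extend(-1)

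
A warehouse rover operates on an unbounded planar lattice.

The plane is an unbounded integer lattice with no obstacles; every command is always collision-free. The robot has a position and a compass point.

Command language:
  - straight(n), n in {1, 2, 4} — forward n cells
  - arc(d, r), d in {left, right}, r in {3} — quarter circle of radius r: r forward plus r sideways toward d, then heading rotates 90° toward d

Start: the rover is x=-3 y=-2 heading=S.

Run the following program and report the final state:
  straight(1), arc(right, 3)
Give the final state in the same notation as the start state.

x=-6 y=-6 heading=W

begin: x=-3 y=-2 heading=S
1. straight(1) → x=-3 y=-3 heading=S
2. arc(right, 3) → x=-6 y=-6 heading=W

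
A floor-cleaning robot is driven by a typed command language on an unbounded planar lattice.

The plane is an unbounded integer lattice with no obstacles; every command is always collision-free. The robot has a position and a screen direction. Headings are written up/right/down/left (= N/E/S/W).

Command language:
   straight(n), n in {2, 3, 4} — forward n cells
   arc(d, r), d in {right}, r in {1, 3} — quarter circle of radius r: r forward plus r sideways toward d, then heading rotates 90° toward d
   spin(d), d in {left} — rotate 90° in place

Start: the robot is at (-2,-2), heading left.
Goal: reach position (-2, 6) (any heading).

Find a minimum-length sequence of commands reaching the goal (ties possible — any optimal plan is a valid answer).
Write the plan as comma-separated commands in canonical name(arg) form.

arc(right, 3), straight(2), arc(right, 3)

initial: at (-2,-2), heading left
step 1 (arc(right, 3)): at (-5,1), heading up
step 2 (straight(2)): at (-5,3), heading up
step 3 (arc(right, 3)): at (-2,6), heading right
nothing shorter than 3 reaches the goal.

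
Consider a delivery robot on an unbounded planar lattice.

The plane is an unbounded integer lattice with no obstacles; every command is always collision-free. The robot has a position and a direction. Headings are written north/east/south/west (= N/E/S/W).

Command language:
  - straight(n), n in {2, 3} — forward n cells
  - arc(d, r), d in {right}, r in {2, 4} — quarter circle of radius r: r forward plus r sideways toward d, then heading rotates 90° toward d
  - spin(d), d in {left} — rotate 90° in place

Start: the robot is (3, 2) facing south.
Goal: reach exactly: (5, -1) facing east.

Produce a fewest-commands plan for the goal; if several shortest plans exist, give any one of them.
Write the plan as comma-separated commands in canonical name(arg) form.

t0: (3, 2) facing south
step 1 (straight(3)): (3, -1) facing south
step 2 (spin(left)): (3, -1) facing east
step 3 (straight(2)): (5, -1) facing east
minimal: 3 command(s), checked below 3.

straight(3), spin(left), straight(2)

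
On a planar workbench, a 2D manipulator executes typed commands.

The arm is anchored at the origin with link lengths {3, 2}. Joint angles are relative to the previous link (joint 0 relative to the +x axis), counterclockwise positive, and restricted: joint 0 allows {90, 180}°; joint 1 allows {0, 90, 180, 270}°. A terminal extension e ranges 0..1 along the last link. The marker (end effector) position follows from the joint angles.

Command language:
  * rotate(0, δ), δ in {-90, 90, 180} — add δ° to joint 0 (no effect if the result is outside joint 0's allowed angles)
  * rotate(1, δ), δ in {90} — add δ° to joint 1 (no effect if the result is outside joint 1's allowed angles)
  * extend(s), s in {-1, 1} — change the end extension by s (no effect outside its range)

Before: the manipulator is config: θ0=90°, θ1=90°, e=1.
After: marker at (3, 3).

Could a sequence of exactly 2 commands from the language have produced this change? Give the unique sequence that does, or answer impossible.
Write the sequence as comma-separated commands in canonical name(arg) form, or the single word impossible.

rotate(1, 90), rotate(1, 90)

begin: config: θ0=90°, θ1=90°, e=1
[1] after rotate(1, 90): config: θ0=90°, θ1=180°, e=1
[2] after rotate(1, 90): config: θ0=90°, θ1=270°, e=1
no other 2-command option fits: unique.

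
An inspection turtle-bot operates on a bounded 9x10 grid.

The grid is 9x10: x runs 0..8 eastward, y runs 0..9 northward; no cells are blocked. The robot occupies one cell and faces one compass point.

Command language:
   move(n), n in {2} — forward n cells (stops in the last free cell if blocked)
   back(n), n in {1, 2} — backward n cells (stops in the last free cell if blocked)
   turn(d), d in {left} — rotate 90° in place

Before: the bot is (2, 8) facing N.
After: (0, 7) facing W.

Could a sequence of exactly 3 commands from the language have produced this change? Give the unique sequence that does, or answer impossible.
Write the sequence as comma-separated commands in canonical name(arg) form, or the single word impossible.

back(1), turn(left), move(2)

key: cell and facing (now W) both changed — the 3 commands mix motion and turning
from: (2, 8) facing N
1. back(1) → (2, 7) facing N
2. turn(left) → (2, 7) facing W
3. move(2) → (0, 7) facing W
no rival 3-sequence matches.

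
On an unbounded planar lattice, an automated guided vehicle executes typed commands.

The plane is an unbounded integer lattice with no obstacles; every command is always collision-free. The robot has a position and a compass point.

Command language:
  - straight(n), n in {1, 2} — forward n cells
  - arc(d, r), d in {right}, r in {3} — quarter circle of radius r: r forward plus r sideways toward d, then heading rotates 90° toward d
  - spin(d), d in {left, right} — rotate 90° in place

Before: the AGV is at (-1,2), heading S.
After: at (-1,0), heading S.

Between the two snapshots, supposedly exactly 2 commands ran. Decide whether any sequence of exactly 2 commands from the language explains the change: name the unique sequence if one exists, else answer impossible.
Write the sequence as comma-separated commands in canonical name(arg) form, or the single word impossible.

key: still facing S at the end — nothing in the sequence rotates
start: at (-1,2), heading S
t=1 straight(1) ⇒ at (-1,1), heading S
t=2 straight(1) ⇒ at (-1,0), heading S
no other 2-command option fits: unique.

straight(1), straight(1)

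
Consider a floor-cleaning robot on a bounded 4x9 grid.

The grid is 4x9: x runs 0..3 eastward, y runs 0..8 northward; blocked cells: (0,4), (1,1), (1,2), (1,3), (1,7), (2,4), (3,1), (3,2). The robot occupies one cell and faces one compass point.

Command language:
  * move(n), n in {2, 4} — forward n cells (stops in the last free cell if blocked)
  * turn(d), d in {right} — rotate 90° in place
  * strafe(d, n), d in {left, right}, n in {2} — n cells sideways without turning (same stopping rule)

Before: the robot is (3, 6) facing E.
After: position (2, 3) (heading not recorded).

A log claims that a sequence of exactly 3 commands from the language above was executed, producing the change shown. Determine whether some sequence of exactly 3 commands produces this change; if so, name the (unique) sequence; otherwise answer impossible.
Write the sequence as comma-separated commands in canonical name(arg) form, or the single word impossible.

turn(right), move(4), strafe(right, 2)

key: running strafe(right, 2) before turn(right) would end elsewhere — order is forced
initial: (3, 6) facing E
[1] after turn(right): (3, 6) facing S
[2] after move(4): (3, 3) facing S
[3] after strafe(right, 2): (2, 3) facing S
no rival 3-sequence matches.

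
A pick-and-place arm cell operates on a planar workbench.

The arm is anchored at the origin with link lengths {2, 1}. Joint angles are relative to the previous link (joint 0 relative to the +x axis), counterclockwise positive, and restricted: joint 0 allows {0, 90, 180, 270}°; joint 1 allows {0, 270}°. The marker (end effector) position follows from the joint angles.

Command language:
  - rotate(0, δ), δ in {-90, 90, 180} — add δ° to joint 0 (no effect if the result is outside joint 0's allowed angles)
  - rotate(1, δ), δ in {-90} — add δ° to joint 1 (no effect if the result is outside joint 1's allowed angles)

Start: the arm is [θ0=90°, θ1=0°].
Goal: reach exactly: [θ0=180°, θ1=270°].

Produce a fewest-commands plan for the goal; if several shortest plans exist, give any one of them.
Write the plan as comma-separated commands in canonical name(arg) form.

start: [θ0=90°, θ1=0°]
step 1 (rotate(1, -90)): [θ0=90°, θ1=270°]
step 2 (rotate(0, 90)): [θ0=180°, θ1=270°]
minimal: 2 command(s), checked below 2.

rotate(1, -90), rotate(0, 90)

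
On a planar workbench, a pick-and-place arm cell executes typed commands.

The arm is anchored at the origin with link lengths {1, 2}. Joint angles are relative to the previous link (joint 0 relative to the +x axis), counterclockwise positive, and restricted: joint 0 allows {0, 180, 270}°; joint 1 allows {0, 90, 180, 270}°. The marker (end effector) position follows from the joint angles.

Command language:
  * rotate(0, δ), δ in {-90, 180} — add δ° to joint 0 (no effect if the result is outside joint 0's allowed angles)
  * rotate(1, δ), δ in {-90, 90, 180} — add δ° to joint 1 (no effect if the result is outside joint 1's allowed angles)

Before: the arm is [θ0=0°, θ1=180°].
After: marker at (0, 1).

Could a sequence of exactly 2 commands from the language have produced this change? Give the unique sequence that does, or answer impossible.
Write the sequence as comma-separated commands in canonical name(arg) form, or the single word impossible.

key: order matters: swapping rotate(0, -90) and rotate(0, 180) lands elsewhere
from: [θ0=0°, θ1=180°]
t=1 rotate(0, -90) ⇒ [θ0=270°, θ1=180°]
t=2 rotate(0, 180) ⇒ [θ0=270°, θ1=180°]
all 25 alternatives checked — unique.

rotate(0, -90), rotate(0, 180)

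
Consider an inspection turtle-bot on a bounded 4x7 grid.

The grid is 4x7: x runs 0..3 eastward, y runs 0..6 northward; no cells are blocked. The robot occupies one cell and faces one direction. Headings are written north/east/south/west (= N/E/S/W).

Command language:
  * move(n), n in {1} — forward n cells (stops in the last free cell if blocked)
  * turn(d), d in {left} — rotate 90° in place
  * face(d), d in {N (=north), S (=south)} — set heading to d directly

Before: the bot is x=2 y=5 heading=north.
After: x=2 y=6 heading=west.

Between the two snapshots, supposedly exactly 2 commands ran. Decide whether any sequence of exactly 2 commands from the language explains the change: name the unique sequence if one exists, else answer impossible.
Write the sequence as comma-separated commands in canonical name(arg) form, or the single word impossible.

key: cell and facing (now W) both changed — the 2 commands mix motion and turning
initial: x=2 y=5 heading=north
step 1 (move(1)): x=2 y=6 heading=north
step 2 (turn(left)): x=2 y=6 heading=west
uniquely the one of 16 2-step routes that fits.

move(1), turn(left)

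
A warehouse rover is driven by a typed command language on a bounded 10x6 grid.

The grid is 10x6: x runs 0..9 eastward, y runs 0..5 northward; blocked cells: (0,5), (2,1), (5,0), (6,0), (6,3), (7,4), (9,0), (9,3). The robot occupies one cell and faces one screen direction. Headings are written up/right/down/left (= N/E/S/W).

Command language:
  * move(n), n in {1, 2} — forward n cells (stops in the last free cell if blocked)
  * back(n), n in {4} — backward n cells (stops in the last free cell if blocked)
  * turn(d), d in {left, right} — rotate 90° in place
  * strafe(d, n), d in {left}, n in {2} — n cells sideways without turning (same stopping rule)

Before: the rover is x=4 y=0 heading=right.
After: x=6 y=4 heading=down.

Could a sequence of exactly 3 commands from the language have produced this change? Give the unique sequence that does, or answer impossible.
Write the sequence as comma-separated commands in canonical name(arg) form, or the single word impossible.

turn(right), back(4), strafe(left, 2)

key: position moved to (6,4) AND the heading swung to S — translation plus rotation needed
t0: x=4 y=0 heading=right
1. turn(right) → x=4 y=0 heading=down
2. back(4) → x=4 y=4 heading=down
3. strafe(left, 2) → x=6 y=4 heading=down
no rival 3-sequence matches.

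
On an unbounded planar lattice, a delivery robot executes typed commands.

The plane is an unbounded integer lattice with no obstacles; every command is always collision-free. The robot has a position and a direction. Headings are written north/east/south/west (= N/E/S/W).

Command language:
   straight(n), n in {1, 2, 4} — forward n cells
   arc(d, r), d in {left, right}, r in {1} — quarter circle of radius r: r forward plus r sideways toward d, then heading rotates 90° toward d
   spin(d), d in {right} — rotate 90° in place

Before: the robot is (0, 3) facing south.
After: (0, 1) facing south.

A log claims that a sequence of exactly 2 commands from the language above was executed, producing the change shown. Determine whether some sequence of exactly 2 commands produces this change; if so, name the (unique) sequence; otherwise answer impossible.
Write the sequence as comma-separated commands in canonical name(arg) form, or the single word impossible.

straight(1), straight(1)

key: still facing S at the end — nothing in the sequence rotates
start: (0, 3) facing south
t=1 straight(1) ⇒ (0, 2) facing south
t=2 straight(1) ⇒ (0, 1) facing south
no rival 2-sequence matches.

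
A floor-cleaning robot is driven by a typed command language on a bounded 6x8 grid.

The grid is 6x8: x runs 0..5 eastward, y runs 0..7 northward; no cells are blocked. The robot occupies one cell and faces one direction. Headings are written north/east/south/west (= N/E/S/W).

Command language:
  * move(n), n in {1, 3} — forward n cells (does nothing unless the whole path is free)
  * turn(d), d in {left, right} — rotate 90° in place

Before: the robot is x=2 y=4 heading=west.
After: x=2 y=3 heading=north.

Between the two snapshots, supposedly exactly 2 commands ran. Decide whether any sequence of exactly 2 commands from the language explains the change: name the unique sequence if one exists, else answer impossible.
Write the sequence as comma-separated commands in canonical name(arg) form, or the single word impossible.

impossible

every 2-command combo misses the target.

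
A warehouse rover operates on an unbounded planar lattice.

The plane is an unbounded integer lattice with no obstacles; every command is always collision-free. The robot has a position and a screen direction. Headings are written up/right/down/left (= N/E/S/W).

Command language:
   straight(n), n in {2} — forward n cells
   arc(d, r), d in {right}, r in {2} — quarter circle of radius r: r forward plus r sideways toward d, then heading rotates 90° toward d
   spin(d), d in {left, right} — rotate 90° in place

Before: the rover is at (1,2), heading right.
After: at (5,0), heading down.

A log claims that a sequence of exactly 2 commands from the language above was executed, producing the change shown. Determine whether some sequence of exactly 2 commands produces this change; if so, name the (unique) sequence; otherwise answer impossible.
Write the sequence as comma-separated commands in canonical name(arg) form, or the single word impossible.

straight(2), arc(right, 2)

key: cell and facing (now S) both changed — the 2 commands mix motion and turning
t0: at (1,2), heading right
1. straight(2) → at (3,2), heading right
2. arc(right, 2) → at (5,0), heading down
uniquely the one of 16 2-step routes that fits.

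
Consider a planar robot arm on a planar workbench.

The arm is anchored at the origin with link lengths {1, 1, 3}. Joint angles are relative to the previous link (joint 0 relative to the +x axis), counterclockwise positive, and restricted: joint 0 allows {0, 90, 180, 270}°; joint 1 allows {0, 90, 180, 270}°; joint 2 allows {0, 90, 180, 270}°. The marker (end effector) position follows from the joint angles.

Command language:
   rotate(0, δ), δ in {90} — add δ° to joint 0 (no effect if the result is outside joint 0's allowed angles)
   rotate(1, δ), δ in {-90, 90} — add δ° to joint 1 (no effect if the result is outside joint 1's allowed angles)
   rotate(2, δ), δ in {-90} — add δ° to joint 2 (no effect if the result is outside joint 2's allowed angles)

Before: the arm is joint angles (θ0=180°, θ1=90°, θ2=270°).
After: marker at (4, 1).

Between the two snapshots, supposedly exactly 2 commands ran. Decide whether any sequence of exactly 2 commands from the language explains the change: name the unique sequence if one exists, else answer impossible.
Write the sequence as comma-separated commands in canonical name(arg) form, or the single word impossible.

t0: joint angles (θ0=180°, θ1=90°, θ2=270°)
t=1 rotate(0, 90) ⇒ joint angles (θ0=270°, θ1=90°, θ2=270°)
t=2 rotate(0, 90) ⇒ joint angles (θ0=0°, θ1=90°, θ2=270°)
no other 2-command option fits: unique.

rotate(0, 90), rotate(0, 90)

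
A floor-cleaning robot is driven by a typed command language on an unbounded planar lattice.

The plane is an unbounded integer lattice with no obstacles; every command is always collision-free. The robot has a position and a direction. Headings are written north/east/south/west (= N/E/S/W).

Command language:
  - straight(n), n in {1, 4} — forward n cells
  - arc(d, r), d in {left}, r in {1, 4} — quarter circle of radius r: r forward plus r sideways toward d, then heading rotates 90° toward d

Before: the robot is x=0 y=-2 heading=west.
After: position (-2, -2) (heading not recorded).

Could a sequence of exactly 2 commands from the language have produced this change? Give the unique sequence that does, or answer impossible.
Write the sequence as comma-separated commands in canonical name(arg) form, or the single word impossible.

from: x=0 y=-2 heading=west
t=1 straight(1) ⇒ x=-1 y=-2 heading=west
t=2 straight(1) ⇒ x=-2 y=-2 heading=west
all 16 alternatives checked — unique.

straight(1), straight(1)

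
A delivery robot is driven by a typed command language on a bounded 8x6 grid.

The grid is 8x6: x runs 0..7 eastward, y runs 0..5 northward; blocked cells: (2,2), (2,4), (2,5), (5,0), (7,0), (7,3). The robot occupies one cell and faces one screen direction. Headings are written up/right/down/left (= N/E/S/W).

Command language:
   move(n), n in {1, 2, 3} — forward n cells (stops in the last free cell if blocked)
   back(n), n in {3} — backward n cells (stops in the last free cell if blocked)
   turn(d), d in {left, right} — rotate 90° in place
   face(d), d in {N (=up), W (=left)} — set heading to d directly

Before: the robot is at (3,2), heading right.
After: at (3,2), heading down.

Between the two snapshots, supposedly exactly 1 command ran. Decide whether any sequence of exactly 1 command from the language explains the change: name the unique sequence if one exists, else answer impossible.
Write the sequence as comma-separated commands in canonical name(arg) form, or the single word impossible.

key: (3,2) unchanged — the single command moves nothing
t0: at (3,2), heading right
step 1 (turn(right)): at (3,2), heading down
all 8 alternatives checked — unique.

turn(right)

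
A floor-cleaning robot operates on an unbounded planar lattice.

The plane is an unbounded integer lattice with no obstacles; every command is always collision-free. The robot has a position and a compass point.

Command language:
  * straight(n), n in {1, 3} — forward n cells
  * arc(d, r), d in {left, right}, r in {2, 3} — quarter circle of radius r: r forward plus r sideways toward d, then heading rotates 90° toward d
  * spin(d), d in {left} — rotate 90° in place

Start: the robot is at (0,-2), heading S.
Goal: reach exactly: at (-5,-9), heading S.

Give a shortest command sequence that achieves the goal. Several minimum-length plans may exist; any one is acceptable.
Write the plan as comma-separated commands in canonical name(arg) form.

straight(1), straight(1), arc(right, 2), arc(left, 3)

initial: at (0,-2), heading S
1. straight(1) → at (0,-3), heading S
2. straight(1) → at (0,-4), heading S
3. arc(right, 2) → at (-2,-6), heading W
4. arc(left, 3) → at (-5,-9), heading S
minimal: 4 command(s), checked below 4.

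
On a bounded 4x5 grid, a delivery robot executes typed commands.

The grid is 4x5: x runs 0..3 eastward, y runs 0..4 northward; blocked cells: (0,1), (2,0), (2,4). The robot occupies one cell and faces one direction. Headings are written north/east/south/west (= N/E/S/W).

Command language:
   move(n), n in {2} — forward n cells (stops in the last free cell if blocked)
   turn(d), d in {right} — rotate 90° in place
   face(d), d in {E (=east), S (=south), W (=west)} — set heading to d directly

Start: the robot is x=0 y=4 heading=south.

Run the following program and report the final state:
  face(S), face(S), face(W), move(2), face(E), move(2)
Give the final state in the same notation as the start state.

x=1 y=4 heading=east

initial: x=0 y=4 heading=south
[1] after face(S): x=0 y=4 heading=south
[2] after face(S): x=0 y=4 heading=south
[3] after face(W): x=0 y=4 heading=west
[4] after move(2): x=0 y=4 heading=west
[5] after face(E): x=0 y=4 heading=east
[6] after move(2): x=1 y=4 heading=east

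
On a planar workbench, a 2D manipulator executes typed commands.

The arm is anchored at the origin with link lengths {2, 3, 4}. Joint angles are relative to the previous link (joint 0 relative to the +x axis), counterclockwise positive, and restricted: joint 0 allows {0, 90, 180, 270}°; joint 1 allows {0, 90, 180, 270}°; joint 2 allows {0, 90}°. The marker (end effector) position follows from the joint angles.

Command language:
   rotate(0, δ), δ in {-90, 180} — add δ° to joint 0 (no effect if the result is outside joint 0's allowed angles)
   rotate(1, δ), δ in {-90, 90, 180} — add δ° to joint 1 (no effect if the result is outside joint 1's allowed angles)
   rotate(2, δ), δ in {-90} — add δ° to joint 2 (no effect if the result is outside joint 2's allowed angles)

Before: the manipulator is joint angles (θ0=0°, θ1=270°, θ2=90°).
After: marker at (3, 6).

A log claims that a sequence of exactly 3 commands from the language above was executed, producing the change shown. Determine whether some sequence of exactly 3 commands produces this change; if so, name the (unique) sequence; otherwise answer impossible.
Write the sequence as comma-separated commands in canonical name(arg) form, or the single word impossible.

rotate(0, -90), rotate(0, -90), rotate(0, -90)

initial: joint angles (θ0=0°, θ1=270°, θ2=90°)
[1] after rotate(0, -90): joint angles (θ0=270°, θ1=270°, θ2=90°)
[2] after rotate(0, -90): joint angles (θ0=180°, θ1=270°, θ2=90°)
[3] after rotate(0, -90): joint angles (θ0=90°, θ1=270°, θ2=90°)
no other 3-command option fits: unique.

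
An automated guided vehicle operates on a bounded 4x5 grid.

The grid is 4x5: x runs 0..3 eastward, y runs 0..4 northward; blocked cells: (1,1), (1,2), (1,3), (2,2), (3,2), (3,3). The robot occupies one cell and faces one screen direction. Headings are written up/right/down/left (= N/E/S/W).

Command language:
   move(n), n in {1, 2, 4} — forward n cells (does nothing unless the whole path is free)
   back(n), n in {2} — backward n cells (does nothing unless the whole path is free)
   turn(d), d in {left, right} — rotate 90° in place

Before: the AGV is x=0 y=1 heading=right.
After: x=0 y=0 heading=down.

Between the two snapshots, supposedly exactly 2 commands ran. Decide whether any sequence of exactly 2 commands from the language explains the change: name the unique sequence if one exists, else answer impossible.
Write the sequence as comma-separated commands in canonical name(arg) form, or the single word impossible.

turn(right), move(1)

key: order matters: swapping turn(right) and move(1) lands elsewhere
initial: x=0 y=1 heading=right
1. turn(right) → x=0 y=1 heading=down
2. move(1) → x=0 y=0 heading=down
no other 2-command option fits: unique.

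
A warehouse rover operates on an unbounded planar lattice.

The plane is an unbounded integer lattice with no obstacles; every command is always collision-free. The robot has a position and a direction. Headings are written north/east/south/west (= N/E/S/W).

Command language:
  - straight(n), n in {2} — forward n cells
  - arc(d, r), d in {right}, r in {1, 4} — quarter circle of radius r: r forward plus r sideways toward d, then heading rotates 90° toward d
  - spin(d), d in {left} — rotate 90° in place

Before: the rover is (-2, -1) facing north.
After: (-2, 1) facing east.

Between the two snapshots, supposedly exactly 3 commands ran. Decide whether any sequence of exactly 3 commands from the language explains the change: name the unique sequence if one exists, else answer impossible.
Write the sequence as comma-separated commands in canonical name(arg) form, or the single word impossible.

spin(left), arc(right, 1), arc(right, 1)

key: position moved to (-2,1) AND the heading swung to E — translation plus rotation needed
start: (-2, -1) facing north
1. spin(left) → (-2, -1) facing west
2. arc(right, 1) → (-3, 0) facing north
3. arc(right, 1) → (-2, 1) facing east
all 64 alternatives checked — unique.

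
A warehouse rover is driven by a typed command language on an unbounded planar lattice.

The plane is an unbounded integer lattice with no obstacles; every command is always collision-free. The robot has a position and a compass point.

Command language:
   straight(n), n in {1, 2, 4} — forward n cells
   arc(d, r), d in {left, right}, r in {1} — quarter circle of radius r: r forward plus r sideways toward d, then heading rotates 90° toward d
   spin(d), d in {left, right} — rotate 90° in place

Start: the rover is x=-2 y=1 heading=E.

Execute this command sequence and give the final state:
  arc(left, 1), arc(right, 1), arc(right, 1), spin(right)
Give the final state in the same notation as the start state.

start: x=-2 y=1 heading=E
t=1 arc(left, 1) ⇒ x=-1 y=2 heading=N
t=2 arc(right, 1) ⇒ x=0 y=3 heading=E
t=3 arc(right, 1) ⇒ x=1 y=2 heading=S
t=4 spin(right) ⇒ x=1 y=2 heading=W

x=1 y=2 heading=W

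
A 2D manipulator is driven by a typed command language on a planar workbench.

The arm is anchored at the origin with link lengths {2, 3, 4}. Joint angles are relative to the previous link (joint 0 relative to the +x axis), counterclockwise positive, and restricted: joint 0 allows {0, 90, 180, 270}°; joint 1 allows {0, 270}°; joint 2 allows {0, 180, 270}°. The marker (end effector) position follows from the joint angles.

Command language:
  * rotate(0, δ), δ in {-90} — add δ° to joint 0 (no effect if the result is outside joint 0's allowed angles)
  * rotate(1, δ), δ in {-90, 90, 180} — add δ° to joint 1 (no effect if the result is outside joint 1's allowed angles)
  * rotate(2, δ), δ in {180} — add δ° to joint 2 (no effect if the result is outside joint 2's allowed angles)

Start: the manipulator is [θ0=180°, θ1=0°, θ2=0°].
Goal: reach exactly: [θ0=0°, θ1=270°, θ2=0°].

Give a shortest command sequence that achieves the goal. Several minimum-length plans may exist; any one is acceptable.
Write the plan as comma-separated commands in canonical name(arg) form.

rotate(0, -90), rotate(0, -90), rotate(1, -90)

start: [θ0=180°, θ1=0°, θ2=0°]
[1] after rotate(0, -90): [θ0=90°, θ1=0°, θ2=0°]
[2] after rotate(0, -90): [θ0=0°, θ1=0°, θ2=0°]
[3] after rotate(1, -90): [θ0=0°, θ1=270°, θ2=0°]
minimal: 3 command(s), checked below 3.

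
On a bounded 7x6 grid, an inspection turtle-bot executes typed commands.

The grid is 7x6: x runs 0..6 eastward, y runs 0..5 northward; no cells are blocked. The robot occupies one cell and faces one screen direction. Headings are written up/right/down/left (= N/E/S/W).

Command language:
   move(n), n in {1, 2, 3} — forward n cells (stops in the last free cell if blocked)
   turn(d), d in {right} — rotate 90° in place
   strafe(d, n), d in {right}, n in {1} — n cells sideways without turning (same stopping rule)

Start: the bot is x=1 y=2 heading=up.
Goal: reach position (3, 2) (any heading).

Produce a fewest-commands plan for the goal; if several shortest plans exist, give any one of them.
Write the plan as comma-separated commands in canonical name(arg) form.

strafe(right, 1), strafe(right, 1)

initial: x=1 y=2 heading=up
step 1 (strafe(right, 1)): x=2 y=2 heading=up
step 2 (strafe(right, 1)): x=3 y=2 heading=up
shorter routes all fall short; 2 is best.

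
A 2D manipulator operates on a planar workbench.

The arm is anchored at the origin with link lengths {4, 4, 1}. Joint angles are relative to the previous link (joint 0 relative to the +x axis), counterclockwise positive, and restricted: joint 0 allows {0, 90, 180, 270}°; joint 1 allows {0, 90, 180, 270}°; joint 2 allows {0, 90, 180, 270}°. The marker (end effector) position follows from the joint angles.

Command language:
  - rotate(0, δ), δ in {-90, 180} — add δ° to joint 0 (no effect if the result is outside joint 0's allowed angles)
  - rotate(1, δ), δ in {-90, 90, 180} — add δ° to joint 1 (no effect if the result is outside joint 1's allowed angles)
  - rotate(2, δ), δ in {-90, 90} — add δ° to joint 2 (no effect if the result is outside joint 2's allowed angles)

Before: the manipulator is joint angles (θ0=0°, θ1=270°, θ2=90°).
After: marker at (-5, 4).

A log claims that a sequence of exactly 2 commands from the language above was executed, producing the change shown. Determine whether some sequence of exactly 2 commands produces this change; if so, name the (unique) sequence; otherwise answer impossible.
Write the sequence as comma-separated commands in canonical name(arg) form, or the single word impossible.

rotate(0, -90), rotate(0, -90)

t0: joint angles (θ0=0°, θ1=270°, θ2=90°)
1. rotate(0, -90) → joint angles (θ0=270°, θ1=270°, θ2=90°)
2. rotate(0, -90) → joint angles (θ0=180°, θ1=270°, θ2=90°)
no rival 2-sequence matches.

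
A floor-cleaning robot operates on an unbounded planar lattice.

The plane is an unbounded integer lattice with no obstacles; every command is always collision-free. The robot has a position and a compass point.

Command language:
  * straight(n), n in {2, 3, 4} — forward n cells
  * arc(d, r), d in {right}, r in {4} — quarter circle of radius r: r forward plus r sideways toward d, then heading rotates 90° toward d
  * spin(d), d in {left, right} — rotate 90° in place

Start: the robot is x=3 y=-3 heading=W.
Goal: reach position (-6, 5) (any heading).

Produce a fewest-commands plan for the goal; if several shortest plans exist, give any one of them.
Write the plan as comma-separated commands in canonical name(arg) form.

straight(2), straight(3), arc(right, 4), straight(4)

start: x=3 y=-3 heading=W
1. straight(2) → x=1 y=-3 heading=W
2. straight(3) → x=-2 y=-3 heading=W
3. arc(right, 4) → x=-6 y=1 heading=N
4. straight(4) → x=-6 y=5 heading=N
shorter routes all fall short; 4 is best.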